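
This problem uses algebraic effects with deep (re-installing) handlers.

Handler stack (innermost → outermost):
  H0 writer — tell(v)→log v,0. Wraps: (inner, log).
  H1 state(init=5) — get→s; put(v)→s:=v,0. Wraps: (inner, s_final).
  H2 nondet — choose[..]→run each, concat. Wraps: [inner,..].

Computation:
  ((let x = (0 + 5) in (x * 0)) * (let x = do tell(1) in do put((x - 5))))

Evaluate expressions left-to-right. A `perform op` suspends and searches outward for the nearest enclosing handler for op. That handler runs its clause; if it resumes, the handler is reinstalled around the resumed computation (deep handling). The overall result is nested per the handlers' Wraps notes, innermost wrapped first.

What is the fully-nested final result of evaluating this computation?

Answer: [((0, (1)), -5)]

Evaluation trace:
tell(1) @ H0 ⇒ log+=1
put(-5) @ H1 ⇒ s:=-5
H0 returns (0, (1))
H1 returns ((0, (1)), -5)
H2 returns [((0, (1)), -5)]
= [((0, (1)), -5)]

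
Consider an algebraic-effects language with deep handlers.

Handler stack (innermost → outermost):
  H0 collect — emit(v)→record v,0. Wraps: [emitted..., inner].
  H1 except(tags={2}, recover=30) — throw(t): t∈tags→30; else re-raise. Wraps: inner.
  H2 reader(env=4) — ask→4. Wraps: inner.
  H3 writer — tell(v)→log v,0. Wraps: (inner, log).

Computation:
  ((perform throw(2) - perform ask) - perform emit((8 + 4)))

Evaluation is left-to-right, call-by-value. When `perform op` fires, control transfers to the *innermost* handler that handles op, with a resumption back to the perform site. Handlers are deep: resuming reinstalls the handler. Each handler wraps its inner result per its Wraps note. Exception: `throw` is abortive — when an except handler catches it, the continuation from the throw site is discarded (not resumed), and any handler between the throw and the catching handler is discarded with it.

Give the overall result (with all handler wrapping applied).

Evaluation trace:
throw(2) @ H1 caught ⇒ 30
H2 returns 30
H3 returns (30, ())
= (30, ())

Answer: (30, ())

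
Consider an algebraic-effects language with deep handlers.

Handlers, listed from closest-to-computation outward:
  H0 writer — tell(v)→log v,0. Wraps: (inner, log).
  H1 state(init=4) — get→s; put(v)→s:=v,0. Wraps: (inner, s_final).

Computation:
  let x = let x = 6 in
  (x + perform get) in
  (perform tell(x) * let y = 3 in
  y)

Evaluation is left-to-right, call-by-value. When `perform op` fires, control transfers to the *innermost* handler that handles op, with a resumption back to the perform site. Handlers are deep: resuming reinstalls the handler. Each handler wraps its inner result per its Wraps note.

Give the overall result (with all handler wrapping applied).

Answer: ((0, (10)), 4)

Working:
get @ H1 ⇒ 4
tell(10) @ H0 ⇒ log+=10
H0 returns (0, (10))
H1 returns ((0, (10)), 4)
= ((0, (10)), 4)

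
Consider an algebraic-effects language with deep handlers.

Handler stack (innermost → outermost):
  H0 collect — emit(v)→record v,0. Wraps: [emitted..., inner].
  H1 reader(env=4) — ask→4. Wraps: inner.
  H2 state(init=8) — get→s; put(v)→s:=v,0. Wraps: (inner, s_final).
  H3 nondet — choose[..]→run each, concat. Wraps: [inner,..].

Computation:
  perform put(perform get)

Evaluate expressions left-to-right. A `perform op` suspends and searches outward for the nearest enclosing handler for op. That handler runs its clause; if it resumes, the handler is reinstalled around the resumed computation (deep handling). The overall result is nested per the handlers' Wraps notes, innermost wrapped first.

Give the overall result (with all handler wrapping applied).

Evaluation trace:
get @ H2 ⇒ 8
put(8) @ H2 ⇒ s:=8
H0 returns [0]
H1 returns [0]
H2 returns ([0], 8)
H3 returns [([0], 8)]
= [([0], 8)]

Answer: [([0], 8)]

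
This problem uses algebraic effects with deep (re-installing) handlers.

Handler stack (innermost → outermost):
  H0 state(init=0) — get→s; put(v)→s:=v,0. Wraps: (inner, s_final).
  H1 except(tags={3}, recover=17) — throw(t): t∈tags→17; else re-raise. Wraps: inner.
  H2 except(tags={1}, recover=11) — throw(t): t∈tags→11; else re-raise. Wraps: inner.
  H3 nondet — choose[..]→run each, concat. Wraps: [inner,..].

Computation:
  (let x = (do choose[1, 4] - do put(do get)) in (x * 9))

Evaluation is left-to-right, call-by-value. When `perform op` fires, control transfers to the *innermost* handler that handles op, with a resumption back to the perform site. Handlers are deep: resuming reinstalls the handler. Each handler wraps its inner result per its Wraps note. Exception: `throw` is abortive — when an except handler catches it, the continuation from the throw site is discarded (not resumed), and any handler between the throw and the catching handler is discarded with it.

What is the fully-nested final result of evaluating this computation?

Answer: [(9, 0), (36, 0)]

Working:
choose[1, 4] @ H3
  branch[0] choose=1:
    get @ H0 ⇒ 0
    put(0) @ H0 ⇒ s:=0
    H0 returns (9, 0)
    H1 returns (9, 0)
    H2 returns (9, 0)
    H3 returns [(9, 0)]
  branch[1] choose=4:
    get @ H0 ⇒ 0
    put(0) @ H0 ⇒ s:=0
    H0 returns (36, 0)
    H1 returns (36, 0)
    H2 returns (36, 0)
    H3 returns [(36, 0)]
= [(9, 0), (36, 0)]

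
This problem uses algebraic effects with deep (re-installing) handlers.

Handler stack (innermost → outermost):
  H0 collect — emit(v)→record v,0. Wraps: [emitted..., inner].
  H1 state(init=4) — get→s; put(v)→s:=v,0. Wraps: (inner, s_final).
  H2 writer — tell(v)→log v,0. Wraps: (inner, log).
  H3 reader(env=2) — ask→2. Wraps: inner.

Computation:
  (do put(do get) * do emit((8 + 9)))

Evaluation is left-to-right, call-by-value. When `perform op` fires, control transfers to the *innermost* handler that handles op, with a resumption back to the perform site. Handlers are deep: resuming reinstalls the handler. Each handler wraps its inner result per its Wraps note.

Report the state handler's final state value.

Answer: 4

Working:
get @ H1 ⇒ 4
put(4) @ H1 ⇒ s:=4
emit(17) @ H0 ⇒ out+=17
H0 returns [17, 0]
H1 returns ([17, 0], 4)
H2 returns (([17, 0], 4), ())
H3 returns (([17, 0], 4), ())
= (([17, 0], 4), ())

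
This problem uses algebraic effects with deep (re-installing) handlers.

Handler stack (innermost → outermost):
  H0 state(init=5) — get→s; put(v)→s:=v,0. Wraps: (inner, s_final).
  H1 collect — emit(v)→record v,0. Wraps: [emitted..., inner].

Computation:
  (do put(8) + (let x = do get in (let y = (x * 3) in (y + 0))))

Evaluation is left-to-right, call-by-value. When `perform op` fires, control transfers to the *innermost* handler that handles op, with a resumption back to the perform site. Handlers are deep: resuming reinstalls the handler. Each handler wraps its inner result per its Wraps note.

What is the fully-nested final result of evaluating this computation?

Answer: [(24, 8)]

Evaluation trace:
put(8) @ H0 ⇒ s:=8
get @ H0 ⇒ 8
H0 returns (24, 8)
H1 returns [(24, 8)]
= [(24, 8)]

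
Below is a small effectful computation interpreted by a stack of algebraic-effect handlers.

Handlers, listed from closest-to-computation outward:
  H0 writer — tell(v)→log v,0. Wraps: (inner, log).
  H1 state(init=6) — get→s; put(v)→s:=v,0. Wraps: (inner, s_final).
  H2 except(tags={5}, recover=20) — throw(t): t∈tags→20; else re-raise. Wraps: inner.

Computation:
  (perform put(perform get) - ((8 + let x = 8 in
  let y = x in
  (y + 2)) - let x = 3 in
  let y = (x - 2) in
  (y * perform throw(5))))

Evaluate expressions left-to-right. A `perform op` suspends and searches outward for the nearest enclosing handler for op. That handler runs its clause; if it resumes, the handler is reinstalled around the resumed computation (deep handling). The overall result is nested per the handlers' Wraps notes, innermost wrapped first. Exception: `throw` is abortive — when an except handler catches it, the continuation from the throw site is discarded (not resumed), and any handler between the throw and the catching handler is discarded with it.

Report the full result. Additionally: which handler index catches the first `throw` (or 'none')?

Answer: 20 ; first throw caught by: H2

Step-by-step:
get @ H1 ⇒ 6
put(6) @ H1 ⇒ s:=6
throw(5) @ H2 caught ⇒ 20
= 20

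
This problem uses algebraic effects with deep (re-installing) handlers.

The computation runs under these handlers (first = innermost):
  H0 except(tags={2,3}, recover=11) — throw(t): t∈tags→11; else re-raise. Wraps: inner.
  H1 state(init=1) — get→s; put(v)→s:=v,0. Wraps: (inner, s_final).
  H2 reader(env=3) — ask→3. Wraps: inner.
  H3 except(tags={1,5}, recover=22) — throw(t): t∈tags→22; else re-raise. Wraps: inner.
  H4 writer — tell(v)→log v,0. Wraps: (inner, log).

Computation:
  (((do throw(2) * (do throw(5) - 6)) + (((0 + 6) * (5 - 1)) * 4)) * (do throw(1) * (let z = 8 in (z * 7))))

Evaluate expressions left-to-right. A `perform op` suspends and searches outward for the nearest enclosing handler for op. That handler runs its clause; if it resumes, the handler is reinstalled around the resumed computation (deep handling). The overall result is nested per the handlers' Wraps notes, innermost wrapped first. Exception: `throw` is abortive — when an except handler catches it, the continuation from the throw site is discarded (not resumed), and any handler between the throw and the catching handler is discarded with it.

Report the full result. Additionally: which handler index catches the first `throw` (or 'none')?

Working:
throw(2) @ H0 caught ⇒ 11
H1 returns (11, 1)
H2 returns (11, 1)
H3 returns (11, 1)
H4 returns ((11, 1), ())
= ((11, 1), ())

Answer: ((11, 1), ()) ; first throw caught by: H0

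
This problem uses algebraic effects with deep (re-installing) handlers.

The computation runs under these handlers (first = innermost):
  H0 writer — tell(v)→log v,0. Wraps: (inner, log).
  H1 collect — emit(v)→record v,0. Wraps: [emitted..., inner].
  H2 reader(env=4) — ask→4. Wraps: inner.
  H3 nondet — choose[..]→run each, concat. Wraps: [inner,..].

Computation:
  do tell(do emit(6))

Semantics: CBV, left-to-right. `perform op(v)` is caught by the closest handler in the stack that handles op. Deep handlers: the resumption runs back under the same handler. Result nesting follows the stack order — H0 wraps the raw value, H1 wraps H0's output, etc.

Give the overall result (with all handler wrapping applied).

Answer: [[6, (0, (0))]]

Evaluation trace:
emit(6) @ H1 ⇒ out+=6
tell(0) @ H0 ⇒ log+=0
H0 returns (0, (0))
H1 returns [6, (0, (0))]
H2 returns [6, (0, (0))]
H3 returns [[6, (0, (0))]]
= [[6, (0, (0))]]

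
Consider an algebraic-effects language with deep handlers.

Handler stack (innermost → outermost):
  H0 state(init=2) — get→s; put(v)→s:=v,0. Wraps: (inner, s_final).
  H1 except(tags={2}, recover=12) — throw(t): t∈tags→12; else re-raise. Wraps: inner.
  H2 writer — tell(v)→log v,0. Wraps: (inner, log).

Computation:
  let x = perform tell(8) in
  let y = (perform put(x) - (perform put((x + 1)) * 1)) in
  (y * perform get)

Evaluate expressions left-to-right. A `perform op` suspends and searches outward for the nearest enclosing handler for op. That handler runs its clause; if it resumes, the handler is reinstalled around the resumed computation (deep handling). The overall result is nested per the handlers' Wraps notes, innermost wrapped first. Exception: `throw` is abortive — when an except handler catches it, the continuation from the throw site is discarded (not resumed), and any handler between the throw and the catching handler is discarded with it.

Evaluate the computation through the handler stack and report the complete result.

Answer: ((0, 1), (8))

Evaluation trace:
tell(8) @ H2 ⇒ log+=8
put(0) @ H0 ⇒ s:=0
put(1) @ H0 ⇒ s:=1
get @ H0 ⇒ 1
H0 returns (0, 1)
H1 returns (0, 1)
H2 returns ((0, 1), (8))
= ((0, 1), (8))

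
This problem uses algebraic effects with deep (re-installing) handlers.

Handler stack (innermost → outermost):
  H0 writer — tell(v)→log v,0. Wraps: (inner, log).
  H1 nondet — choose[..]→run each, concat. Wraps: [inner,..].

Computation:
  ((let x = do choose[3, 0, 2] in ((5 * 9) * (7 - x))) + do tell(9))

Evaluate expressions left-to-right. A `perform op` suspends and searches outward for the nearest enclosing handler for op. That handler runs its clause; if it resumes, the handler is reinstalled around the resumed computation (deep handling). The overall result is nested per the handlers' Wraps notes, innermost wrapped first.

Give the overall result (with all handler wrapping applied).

Evaluation trace:
choose[3, 0, 2] @ H1
  branch[0] choose=3:
    tell(9) @ H0 ⇒ log+=9
    H0 returns (180, (9))
    H1 returns [(180, (9))]
  branch[1] choose=0:
    tell(9) @ H0 ⇒ log+=9
    H0 returns (315, (9))
    H1 returns [(315, (9))]
  branch[2] choose=2:
    tell(9) @ H0 ⇒ log+=9
    H0 returns (225, (9))
    H1 returns [(225, (9))]
= [(180, (9)), (315, (9)), (225, (9))]

Answer: [(180, (9)), (315, (9)), (225, (9))]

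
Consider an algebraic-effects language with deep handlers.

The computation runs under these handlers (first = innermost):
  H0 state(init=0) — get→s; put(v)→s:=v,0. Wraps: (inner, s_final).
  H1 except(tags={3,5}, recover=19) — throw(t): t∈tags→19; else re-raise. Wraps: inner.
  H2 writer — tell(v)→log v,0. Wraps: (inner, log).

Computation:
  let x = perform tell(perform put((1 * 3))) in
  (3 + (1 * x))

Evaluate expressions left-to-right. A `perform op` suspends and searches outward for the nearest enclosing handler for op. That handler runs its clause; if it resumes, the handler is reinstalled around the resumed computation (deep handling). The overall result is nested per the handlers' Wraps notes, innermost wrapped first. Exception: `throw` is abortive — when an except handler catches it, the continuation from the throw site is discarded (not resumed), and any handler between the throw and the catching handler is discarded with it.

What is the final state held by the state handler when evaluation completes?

Working:
put(3) @ H0 ⇒ s:=3
tell(0) @ H2 ⇒ log+=0
H0 returns (3, 3)
H1 returns (3, 3)
H2 returns ((3, 3), (0))
= ((3, 3), (0))

Answer: 3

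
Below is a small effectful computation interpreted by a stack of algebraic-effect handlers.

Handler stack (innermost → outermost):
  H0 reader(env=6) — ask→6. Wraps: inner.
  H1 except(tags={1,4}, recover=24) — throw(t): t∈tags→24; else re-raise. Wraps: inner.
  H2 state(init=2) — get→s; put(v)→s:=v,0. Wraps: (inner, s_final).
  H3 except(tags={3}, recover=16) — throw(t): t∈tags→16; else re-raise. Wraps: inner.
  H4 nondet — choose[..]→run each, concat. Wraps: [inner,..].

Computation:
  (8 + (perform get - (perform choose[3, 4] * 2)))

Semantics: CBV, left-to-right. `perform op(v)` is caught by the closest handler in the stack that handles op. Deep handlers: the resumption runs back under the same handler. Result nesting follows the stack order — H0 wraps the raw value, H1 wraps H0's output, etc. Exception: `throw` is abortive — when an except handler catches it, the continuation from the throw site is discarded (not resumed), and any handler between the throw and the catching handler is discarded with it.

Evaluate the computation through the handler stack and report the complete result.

Step-by-step:
get @ H2 ⇒ 2
choose[3, 4] @ H4
  branch[0] choose=3:
    H0 returns 4
    H1 returns 4
    H2 returns (4, 2)
    H3 returns (4, 2)
    H4 returns [(4, 2)]
  branch[1] choose=4:
    H0 returns 2
    H1 returns 2
    H2 returns (2, 2)
    H3 returns (2, 2)
    H4 returns [(2, 2)]
= [(4, 2), (2, 2)]

Answer: [(4, 2), (2, 2)]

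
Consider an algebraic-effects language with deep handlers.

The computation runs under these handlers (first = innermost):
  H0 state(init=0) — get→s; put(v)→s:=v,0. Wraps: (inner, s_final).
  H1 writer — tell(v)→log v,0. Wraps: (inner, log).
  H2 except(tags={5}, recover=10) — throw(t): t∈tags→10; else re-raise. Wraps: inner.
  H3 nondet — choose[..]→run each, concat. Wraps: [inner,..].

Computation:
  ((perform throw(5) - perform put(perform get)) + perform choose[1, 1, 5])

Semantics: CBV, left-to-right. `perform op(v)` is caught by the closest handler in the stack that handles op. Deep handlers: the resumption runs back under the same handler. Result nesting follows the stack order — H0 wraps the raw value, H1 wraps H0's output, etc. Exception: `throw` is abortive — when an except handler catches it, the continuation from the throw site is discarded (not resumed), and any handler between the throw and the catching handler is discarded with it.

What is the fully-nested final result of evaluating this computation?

Answer: [10]

Working:
throw(5) @ H2 caught ⇒ 10
H3 returns [10]
= [10]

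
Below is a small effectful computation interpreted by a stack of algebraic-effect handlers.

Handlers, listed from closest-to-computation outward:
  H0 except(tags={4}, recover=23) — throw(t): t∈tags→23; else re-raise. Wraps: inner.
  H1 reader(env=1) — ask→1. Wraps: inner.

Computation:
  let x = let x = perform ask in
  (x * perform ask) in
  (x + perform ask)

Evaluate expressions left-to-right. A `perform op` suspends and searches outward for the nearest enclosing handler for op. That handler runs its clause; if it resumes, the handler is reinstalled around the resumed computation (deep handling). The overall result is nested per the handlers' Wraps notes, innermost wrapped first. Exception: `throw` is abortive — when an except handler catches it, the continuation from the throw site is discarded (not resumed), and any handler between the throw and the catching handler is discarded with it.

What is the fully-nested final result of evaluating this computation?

Step-by-step:
ask @ H1 ⇒ 1
ask @ H1 ⇒ 1
ask @ H1 ⇒ 1
H0 returns 2
H1 returns 2
= 2

Answer: 2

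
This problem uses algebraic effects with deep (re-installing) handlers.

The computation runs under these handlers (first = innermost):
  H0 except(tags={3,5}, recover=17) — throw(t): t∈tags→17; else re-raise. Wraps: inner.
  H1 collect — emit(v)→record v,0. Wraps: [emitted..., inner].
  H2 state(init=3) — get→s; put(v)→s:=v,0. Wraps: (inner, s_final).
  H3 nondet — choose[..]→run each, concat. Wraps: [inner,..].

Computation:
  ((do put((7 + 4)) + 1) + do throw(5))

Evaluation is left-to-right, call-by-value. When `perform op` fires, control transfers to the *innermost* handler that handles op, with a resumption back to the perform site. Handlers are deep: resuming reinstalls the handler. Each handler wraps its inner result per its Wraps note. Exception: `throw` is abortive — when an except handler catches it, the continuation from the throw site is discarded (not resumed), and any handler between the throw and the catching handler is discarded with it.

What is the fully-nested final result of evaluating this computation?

Answer: [([17], 11)]

Step-by-step:
put(11) @ H2 ⇒ s:=11
throw(5) @ H0 caught ⇒ 17
H1 returns [17]
H2 returns ([17], 11)
H3 returns [([17], 11)]
= [([17], 11)]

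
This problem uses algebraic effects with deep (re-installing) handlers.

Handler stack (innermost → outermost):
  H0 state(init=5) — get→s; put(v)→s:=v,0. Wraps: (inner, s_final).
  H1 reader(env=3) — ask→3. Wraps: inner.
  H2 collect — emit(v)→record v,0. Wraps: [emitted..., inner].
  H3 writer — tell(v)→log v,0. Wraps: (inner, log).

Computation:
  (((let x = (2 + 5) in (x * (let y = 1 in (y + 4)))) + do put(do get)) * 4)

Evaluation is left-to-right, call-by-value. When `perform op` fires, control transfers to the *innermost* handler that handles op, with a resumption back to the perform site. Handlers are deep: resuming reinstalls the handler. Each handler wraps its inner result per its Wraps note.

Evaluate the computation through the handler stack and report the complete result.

Answer: ([(140, 5)], ())

Working:
get @ H0 ⇒ 5
put(5) @ H0 ⇒ s:=5
H0 returns (140, 5)
H1 returns (140, 5)
H2 returns [(140, 5)]
H3 returns ([(140, 5)], ())
= ([(140, 5)], ())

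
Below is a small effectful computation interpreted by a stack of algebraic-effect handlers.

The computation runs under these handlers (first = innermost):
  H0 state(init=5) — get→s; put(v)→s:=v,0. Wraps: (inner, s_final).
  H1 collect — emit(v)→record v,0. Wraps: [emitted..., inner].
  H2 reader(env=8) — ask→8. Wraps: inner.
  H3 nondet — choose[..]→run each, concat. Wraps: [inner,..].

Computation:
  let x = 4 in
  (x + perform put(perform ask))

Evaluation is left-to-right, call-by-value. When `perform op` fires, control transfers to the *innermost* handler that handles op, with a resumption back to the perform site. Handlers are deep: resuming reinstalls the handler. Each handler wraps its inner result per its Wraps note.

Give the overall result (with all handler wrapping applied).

Answer: [[(4, 8)]]

Step-by-step:
ask @ H2 ⇒ 8
put(8) @ H0 ⇒ s:=8
H0 returns (4, 8)
H1 returns [(4, 8)]
H2 returns [(4, 8)]
H3 returns [[(4, 8)]]
= [[(4, 8)]]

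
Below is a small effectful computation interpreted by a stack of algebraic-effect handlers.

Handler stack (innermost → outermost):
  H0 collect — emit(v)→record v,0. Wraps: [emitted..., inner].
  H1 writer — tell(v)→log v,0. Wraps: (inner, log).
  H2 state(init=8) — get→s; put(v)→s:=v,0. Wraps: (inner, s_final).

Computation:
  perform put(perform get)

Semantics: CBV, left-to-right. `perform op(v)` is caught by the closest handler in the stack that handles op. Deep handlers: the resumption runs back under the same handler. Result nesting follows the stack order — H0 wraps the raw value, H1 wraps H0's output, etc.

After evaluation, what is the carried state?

Step-by-step:
get @ H2 ⇒ 8
put(8) @ H2 ⇒ s:=8
H0 returns [0]
H1 returns ([0], ())
H2 returns (([0], ()), 8)
= (([0], ()), 8)

Answer: 8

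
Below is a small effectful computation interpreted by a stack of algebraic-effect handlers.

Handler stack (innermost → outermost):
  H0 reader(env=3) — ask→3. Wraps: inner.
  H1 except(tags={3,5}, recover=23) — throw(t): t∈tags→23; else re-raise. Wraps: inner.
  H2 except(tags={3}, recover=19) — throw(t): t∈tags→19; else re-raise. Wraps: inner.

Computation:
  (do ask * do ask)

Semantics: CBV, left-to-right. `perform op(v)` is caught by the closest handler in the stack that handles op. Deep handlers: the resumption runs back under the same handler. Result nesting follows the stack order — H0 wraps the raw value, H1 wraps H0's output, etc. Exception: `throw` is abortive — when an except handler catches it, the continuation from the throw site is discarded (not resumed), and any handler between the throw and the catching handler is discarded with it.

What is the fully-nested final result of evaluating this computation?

Evaluation trace:
ask @ H0 ⇒ 3
ask @ H0 ⇒ 3
H0 returns 9
H1 returns 9
H2 returns 9
= 9

Answer: 9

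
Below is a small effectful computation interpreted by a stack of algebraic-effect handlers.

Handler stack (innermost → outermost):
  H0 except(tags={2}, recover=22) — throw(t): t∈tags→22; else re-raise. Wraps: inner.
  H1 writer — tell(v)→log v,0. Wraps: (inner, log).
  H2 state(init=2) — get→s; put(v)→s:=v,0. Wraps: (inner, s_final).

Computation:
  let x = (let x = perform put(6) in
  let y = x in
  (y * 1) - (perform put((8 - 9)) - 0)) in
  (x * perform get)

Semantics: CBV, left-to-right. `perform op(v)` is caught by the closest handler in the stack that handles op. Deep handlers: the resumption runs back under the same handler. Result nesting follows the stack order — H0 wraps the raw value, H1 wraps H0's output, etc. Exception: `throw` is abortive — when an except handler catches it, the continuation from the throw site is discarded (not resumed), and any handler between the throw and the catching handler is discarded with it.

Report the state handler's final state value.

Answer: -1

Step-by-step:
put(6) @ H2 ⇒ s:=6
put(-1) @ H2 ⇒ s:=-1
get @ H2 ⇒ -1
H0 returns 0
H1 returns (0, ())
H2 returns ((0, ()), -1)
= ((0, ()), -1)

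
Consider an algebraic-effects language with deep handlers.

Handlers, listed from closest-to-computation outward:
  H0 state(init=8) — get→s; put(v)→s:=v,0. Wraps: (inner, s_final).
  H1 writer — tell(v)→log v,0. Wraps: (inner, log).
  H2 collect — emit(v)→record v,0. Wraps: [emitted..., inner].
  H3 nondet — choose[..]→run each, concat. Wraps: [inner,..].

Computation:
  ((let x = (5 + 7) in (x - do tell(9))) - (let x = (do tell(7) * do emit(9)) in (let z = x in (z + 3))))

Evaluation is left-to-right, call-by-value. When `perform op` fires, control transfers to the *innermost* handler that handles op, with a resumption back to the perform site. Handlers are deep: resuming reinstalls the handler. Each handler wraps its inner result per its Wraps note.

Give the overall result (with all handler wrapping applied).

Evaluation trace:
tell(9) @ H1 ⇒ log+=9
tell(7) @ H1 ⇒ log+=7
emit(9) @ H2 ⇒ out+=9
H0 returns (9, 8)
H1 returns ((9, 8), (9, 7))
H2 returns [9, ((9, 8), (9, 7))]
H3 returns [[9, ((9, 8), (9, 7))]]
= [[9, ((9, 8), (9, 7))]]

Answer: [[9, ((9, 8), (9, 7))]]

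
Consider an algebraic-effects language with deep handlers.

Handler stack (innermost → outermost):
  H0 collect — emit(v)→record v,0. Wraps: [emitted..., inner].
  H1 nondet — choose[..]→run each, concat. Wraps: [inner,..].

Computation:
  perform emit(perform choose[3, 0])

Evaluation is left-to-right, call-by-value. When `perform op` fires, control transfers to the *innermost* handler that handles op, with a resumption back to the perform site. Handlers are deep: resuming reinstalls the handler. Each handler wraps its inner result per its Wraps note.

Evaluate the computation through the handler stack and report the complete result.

Answer: [[3, 0], [0, 0]]

Evaluation trace:
choose[3, 0] @ H1
  branch[0] choose=3:
    emit(3) @ H0 ⇒ out+=3
    H0 returns [3, 0]
    H1 returns [[3, 0]]
  branch[1] choose=0:
    emit(0) @ H0 ⇒ out+=0
    H0 returns [0, 0]
    H1 returns [[0, 0]]
= [[3, 0], [0, 0]]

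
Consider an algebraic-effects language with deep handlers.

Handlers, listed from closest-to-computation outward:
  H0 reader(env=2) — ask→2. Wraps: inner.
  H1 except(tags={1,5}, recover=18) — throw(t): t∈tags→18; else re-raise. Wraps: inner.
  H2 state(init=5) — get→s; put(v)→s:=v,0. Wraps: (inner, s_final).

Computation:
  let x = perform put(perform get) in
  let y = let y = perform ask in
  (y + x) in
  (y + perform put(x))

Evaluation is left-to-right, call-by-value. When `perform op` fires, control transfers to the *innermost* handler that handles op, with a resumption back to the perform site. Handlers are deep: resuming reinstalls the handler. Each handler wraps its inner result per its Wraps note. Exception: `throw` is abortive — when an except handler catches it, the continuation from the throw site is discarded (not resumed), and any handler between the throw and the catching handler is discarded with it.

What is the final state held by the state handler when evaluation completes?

Evaluation trace:
get @ H2 ⇒ 5
put(5) @ H2 ⇒ s:=5
ask @ H0 ⇒ 2
put(0) @ H2 ⇒ s:=0
H0 returns 2
H1 returns 2
H2 returns (2, 0)
= (2, 0)

Answer: 0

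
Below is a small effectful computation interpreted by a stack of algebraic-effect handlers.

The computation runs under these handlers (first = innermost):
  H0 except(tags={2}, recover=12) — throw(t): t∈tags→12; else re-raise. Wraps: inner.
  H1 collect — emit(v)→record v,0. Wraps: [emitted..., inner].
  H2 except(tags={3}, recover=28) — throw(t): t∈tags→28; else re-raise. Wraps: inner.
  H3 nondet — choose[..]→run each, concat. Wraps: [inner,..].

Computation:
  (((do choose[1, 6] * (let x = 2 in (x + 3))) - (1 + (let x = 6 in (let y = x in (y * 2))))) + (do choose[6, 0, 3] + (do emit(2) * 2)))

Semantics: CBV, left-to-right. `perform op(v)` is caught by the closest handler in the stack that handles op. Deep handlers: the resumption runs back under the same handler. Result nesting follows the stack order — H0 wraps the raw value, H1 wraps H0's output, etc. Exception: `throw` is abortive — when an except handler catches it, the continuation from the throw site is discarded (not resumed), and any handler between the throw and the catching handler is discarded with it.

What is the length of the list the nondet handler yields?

Answer: 6

Evaluation trace:
choose[1, 6] @ H3
  branch[0] choose=1:
    choose[6, 0, 3] @ H3
      branch[0] choose=6:
        emit(2) @ H1 ⇒ out+=2
        H0 returns -2
        H1 returns [2, -2]
        H2 returns [2, -2]
        H3 returns [[2, -2]]
      branch[1] choose=0:
        emit(2) @ H1 ⇒ out+=2
        H0 returns -8
        H1 returns [2, -8]
        H2 returns [2, -8]
        H3 returns [[2, -8]]
      branch[2] choose=3:
        emit(2) @ H1 ⇒ out+=2
        H0 returns -5
        H1 returns [2, -5]
        H2 returns [2, -5]
        H3 returns [[2, -5]]
  branch[1] choose=6:
    choose[6, 0, 3] @ H3
      branch[0] choose=6:
        emit(2) @ H1 ⇒ out+=2
        H0 returns 23
        H1 returns [2, 23]
        H2 returns [2, 23]
        H3 returns [[2, 23]]
      branch[1] choose=0:
        emit(2) @ H1 ⇒ out+=2
        H0 returns 17
        H1 returns [2, 17]
        H2 returns [2, 17]
        H3 returns [[2, 17]]
      branch[2] choose=3:
        emit(2) @ H1 ⇒ out+=2
        H0 returns 20
        H1 returns [2, 20]
        H2 returns [2, 20]
        H3 returns [[2, 20]]
= [[2, -2], [2, -8], [2, -5], [2, 23], [2, 17], [2, 20]]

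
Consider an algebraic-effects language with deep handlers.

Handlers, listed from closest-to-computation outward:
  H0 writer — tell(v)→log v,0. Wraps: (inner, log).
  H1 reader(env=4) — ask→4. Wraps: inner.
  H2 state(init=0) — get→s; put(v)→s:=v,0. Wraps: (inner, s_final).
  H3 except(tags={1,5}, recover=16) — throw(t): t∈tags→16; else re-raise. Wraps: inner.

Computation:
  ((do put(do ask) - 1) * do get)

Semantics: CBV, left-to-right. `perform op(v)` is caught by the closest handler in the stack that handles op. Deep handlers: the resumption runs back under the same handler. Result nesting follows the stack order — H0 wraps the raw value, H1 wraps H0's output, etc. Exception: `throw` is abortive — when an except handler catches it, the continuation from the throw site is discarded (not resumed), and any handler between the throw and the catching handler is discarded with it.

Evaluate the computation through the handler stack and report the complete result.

Answer: ((-4, ()), 4)

Step-by-step:
ask @ H1 ⇒ 4
put(4) @ H2 ⇒ s:=4
get @ H2 ⇒ 4
H0 returns (-4, ())
H1 returns (-4, ())
H2 returns ((-4, ()), 4)
H3 returns ((-4, ()), 4)
= ((-4, ()), 4)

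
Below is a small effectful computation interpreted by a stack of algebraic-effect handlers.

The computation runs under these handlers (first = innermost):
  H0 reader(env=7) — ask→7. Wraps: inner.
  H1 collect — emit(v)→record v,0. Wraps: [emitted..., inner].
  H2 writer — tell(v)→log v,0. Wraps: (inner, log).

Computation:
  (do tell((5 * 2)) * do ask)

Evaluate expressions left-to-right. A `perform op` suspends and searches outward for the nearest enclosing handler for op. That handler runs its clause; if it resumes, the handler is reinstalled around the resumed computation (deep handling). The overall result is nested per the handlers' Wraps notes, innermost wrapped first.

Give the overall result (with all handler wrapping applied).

Answer: ([0], (10))

Evaluation trace:
tell(10) @ H2 ⇒ log+=10
ask @ H0 ⇒ 7
H0 returns 0
H1 returns [0]
H2 returns ([0], (10))
= ([0], (10))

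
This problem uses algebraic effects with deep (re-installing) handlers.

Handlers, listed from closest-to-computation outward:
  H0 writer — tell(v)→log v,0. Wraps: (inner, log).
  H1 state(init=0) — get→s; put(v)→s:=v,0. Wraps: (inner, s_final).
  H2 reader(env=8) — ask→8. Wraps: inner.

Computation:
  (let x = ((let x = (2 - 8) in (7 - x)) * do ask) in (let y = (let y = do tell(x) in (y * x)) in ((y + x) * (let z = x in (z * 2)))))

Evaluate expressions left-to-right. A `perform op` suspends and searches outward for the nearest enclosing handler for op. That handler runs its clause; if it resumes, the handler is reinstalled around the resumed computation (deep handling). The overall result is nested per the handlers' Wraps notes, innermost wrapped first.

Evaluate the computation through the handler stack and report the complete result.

Step-by-step:
ask @ H2 ⇒ 8
tell(104) @ H0 ⇒ log+=104
H0 returns (21632, (104))
H1 returns ((21632, (104)), 0)
H2 returns ((21632, (104)), 0)
= ((21632, (104)), 0)

Answer: ((21632, (104)), 0)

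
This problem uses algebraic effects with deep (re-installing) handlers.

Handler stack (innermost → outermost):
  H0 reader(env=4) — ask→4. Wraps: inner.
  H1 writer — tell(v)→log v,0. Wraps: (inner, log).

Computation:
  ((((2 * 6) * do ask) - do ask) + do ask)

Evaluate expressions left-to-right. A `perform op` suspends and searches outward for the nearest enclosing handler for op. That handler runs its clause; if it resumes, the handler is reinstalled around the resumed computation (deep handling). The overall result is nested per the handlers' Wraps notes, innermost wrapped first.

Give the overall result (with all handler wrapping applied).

Step-by-step:
ask @ H0 ⇒ 4
ask @ H0 ⇒ 4
ask @ H0 ⇒ 4
H0 returns 48
H1 returns (48, ())
= (48, ())

Answer: (48, ())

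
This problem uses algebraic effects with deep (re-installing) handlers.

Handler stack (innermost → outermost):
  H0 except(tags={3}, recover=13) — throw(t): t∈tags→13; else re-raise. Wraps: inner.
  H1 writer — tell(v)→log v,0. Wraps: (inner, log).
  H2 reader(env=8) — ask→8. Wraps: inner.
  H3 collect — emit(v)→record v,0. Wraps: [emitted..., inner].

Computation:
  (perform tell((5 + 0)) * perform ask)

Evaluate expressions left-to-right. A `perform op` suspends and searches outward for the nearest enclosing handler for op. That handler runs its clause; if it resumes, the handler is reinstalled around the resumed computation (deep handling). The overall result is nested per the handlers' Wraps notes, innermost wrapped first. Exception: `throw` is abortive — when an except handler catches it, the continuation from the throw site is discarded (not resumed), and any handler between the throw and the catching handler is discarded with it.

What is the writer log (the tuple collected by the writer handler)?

Answer: (5)

Working:
tell(5) @ H1 ⇒ log+=5
ask @ H2 ⇒ 8
H0 returns 0
H1 returns (0, (5))
H2 returns (0, (5))
H3 returns [(0, (5))]
= [(0, (5))]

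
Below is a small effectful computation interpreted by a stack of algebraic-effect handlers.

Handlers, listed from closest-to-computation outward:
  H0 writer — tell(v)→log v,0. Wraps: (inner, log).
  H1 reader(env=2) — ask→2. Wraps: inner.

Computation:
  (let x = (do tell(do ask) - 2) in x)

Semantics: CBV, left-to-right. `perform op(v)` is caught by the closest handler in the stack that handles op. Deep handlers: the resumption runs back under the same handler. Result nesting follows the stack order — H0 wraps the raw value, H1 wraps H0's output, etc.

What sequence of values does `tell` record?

Answer: (2)

Step-by-step:
ask @ H1 ⇒ 2
tell(2) @ H0 ⇒ log+=2
H0 returns (-2, (2))
H1 returns (-2, (2))
= (-2, (2))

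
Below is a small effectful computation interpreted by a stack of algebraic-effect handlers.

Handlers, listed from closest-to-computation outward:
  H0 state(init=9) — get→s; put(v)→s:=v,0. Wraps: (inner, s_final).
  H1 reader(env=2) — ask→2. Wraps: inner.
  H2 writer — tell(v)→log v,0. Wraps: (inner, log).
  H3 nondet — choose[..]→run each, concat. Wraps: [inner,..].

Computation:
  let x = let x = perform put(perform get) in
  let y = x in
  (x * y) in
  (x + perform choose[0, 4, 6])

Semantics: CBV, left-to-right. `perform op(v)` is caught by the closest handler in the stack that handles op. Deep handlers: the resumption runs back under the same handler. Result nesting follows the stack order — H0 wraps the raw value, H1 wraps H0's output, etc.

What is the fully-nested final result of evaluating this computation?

Answer: [((0, 9), ()), ((4, 9), ()), ((6, 9), ())]

Working:
get @ H0 ⇒ 9
put(9) @ H0 ⇒ s:=9
choose[0, 4, 6] @ H3
  branch[0] choose=0:
    H0 returns (0, 9)
    H1 returns (0, 9)
    H2 returns ((0, 9), ())
    H3 returns [((0, 9), ())]
  branch[1] choose=4:
    H0 returns (4, 9)
    H1 returns (4, 9)
    H2 returns ((4, 9), ())
    H3 returns [((4, 9), ())]
  branch[2] choose=6:
    H0 returns (6, 9)
    H1 returns (6, 9)
    H2 returns ((6, 9), ())
    H3 returns [((6, 9), ())]
= [((0, 9), ()), ((4, 9), ()), ((6, 9), ())]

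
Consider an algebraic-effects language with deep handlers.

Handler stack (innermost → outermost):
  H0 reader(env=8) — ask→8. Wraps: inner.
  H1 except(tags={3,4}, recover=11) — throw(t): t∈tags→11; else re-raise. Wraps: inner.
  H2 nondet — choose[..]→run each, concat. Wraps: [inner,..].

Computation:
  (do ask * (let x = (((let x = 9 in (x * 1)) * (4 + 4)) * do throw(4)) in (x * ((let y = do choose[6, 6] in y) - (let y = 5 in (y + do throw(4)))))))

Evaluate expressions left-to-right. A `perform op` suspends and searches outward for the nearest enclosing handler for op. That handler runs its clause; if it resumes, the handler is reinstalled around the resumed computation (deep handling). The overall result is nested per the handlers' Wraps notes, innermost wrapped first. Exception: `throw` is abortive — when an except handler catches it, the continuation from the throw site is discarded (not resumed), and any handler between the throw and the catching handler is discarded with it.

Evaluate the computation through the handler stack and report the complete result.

Working:
ask @ H0 ⇒ 8
throw(4) @ H1 caught ⇒ 11
H2 returns [11]
= [11]

Answer: [11]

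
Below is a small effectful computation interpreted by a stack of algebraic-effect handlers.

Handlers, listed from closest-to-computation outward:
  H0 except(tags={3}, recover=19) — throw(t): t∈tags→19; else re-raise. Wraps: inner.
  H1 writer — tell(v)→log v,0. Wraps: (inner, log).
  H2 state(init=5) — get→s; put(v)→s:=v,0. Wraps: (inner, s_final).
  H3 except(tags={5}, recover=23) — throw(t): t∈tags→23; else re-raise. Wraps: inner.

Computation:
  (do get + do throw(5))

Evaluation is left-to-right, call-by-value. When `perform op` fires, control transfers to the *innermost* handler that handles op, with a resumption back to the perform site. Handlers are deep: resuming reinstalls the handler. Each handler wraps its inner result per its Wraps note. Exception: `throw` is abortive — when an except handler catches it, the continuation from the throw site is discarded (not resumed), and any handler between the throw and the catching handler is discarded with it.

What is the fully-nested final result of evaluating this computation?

Step-by-step:
get @ H2 ⇒ 5
throw(5) @ H0 re-raised
throw(5) @ H3 caught ⇒ 23
= 23

Answer: 23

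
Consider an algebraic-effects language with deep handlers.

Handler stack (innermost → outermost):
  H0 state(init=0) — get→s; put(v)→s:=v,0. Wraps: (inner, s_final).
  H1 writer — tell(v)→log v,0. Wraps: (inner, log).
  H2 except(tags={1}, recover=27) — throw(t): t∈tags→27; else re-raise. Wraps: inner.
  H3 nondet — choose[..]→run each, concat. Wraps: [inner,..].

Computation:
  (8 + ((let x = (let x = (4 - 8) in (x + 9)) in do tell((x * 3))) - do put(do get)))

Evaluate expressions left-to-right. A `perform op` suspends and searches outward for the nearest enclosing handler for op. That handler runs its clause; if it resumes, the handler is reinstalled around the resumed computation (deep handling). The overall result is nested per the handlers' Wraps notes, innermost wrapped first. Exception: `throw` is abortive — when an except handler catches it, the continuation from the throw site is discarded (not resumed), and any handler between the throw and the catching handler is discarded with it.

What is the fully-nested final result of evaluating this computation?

Answer: [((8, 0), (15))]

Evaluation trace:
tell(15) @ H1 ⇒ log+=15
get @ H0 ⇒ 0
put(0) @ H0 ⇒ s:=0
H0 returns (8, 0)
H1 returns ((8, 0), (15))
H2 returns ((8, 0), (15))
H3 returns [((8, 0), (15))]
= [((8, 0), (15))]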